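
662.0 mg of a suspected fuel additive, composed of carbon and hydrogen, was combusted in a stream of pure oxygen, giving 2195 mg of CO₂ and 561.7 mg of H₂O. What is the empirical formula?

mol C = 2.195 g CO₂ ÷ 44.009 g/mol = 0.049876 mol
mol H = 2 × 0.5617 g H₂O ÷ 18.015 g/mol = 0.062359 mol
Divide by the smallest (0.049876 mol): C 1.000, H 1.250
Multiplying each by 4 gives whole numbers: C 4.00, H 5.00

C4H5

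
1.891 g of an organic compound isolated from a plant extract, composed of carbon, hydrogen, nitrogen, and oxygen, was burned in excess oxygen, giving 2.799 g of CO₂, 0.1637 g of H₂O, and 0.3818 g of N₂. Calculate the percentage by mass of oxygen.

mol C = 2.799 g CO₂ ÷ 44.009 g/mol = 0.063601 mol
mol H = 2 × 0.1637 g H₂O ÷ 18.015 g/mol = 0.018174 mol
mol N = 2 × 0.3818 g N₂ ÷ 28.014 g/mol = 0.027258 mol
mass O = 1.891 − (0.76391 + 0.018319 + 0.38180) = 0.72697 g → mol O = 0.72697 ÷ 15.999 = 0.045439 mol
mass % O = 0.72697 g ÷ 1.891 g × 100%

38.44%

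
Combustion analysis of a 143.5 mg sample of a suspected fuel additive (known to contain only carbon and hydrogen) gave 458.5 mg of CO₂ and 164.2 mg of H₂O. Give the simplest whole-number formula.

C4H7

mol C = 0.4585 g CO₂ ÷ 44.009 g/mol = 0.010418 mol
mol H = 2 × 0.1642 g H₂O ÷ 18.015 g/mol = 0.018229 mol
Divide by the smallest (0.010418 mol): C 1.000, H 1.750
Multiplying each by 4 gives whole numbers: C 4.00, H 7.00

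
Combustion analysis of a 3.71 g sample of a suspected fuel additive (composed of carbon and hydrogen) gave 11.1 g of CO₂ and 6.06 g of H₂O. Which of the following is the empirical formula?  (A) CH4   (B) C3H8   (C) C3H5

mol C = 11.1 g CO₂ ÷ 44.009 g/mol = 0.2522 mol
mol H = 2 × 6.06 g H₂O ÷ 18.015 g/mol = 0.6728 mol
Divide by the smallest (0.2522 mol): C 1.000, H 2.667
Multiplying each by 3 gives whole numbers: C 3.00, H 8.00

(B) C3H8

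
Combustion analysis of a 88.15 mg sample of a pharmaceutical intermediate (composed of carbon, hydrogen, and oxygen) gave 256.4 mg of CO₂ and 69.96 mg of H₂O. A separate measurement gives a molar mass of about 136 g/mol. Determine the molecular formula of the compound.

mol C = 0.2564 g CO₂ ÷ 44.009 g/mol = 0.0058261 mol
mol H = 2 × 0.06996 g H₂O ÷ 18.015 g/mol = 0.0077669 mol
mass O = 0.08815 − (0.069977 + 0.0078290) = 0.010344 g → mol O = 0.010344 ÷ 15.999 = 0.00064654 mol
Divide by the smallest (0.00064654 mol): C 9.011, H 12.013, O 1.000
Empirical formula: C9H12O
Empirical-formula mass = 136.19 g/mol; 136 ÷ 136.19 ≈ 1, so the molecular formula is C9H12O.

C9H12O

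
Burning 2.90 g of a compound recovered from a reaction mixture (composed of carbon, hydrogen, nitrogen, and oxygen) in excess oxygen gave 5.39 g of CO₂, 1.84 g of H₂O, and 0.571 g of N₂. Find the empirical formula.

C3H5NO

mol C = 5.39 g CO₂ ÷ 44.009 g/mol = 0.1225 mol
mol H = 2 × 1.84 g H₂O ÷ 18.015 g/mol = 0.2043 mol
mol N = 2 × 0.571 g N₂ ÷ 28.014 g/mol = 0.04077 mol
mass O = 2.90 − (1.471 + 0.2059 + 0.5710) = 0.6520 g → mol O = 0.6520 ÷ 15.999 = 0.04076 mol
Divide by the smallest (0.04076 mol): C 3.005, H 5.012, N 1.000, O 1.000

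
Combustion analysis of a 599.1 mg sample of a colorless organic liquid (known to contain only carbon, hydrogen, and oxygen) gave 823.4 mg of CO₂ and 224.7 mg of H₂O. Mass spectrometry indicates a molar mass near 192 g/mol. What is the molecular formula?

mol C = 0.8234 g CO₂ ÷ 44.009 g/mol = 0.018710 mol
mol H = 2 × 0.2247 g H₂O ÷ 18.015 g/mol = 0.024946 mol
mass O = 0.5991 − (0.22472 + 0.025145) = 0.34923 g → mol O = 0.34923 ÷ 15.999 = 0.021828 mol
Divide by the smallest (0.018710 mol): C 1.000, H 1.333, O 1.167
Multiplying each by 6 gives whole numbers: C 6.00, H 8.00, O 7.00
Empirical formula: C6H8O7
Empirical-formula mass = 192.12 g/mol; 192 ÷ 192.12 ≈ 1, so the molecular formula is C6H8O7.

C6H8O7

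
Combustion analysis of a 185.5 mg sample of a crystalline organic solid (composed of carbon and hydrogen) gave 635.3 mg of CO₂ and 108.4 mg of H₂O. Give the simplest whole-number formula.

C6H5

mol C = 0.6353 g CO₂ ÷ 44.009 g/mol = 0.014436 mol
mol H = 2 × 0.1084 g H₂O ÷ 18.015 g/mol = 0.012034 mol
Divide by the smallest (0.012034 mol): C 1.200, H 1.000
Multiplying each by 5 gives whole numbers: C 6.00, H 5.00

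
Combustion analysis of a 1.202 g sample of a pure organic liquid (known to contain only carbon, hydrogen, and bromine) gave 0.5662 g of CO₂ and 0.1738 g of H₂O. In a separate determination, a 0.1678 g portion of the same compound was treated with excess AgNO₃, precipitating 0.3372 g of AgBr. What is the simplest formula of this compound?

C2H3Br2

mol C = 0.5662 g CO₂ ÷ 44.009 g/mol = 0.012866 mol
mol H = 2 × 0.1738 g H₂O ÷ 18.015 g/mol = 0.019295 mol
From the AgBr data: mol Br per gram of compound = (0.3372 ÷ 187.772) ÷ 0.1678 = 0.010702 mol/g, so in the 1.202 g combustion sample mol Br = 0.012864 mol
Divide by the smallest (0.012864 mol): C 1.000, H 1.500, Br 1.000
Multiplying each by 2 gives whole numbers: C 2.00, H 3.00, Br 2.00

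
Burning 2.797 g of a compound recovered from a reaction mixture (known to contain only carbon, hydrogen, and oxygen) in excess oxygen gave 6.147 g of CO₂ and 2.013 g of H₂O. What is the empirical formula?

C5H8O2

mol C = 6.147 g CO₂ ÷ 44.009 g/mol = 0.13968 mol
mol H = 2 × 2.013 g H₂O ÷ 18.015 g/mol = 0.22348 mol
mass O = 2.797 − (1.6776 + 0.22527) = 0.89408 g → mol O = 0.89408 ÷ 15.999 = 0.055884 mol
Divide by the smallest (0.055884 mol): C 2.499, H 3.999, O 1.000
Multiplying each by 2 gives whole numbers: C 5.00, H 8.00, O 2.00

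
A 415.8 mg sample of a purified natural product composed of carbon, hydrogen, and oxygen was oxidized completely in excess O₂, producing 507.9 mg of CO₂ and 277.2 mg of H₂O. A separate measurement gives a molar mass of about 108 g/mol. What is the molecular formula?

mol C = 0.5079 g CO₂ ÷ 44.009 g/mol = 0.011541 mol
mol H = 2 × 0.2772 g H₂O ÷ 18.015 g/mol = 0.030774 mol
mass O = 0.4158 − (0.13862 + 0.031021) = 0.24616 g → mol O = 0.24616 ÷ 15.999 = 0.015386 mol
Divide by the smallest (0.011541 mol): C 1.000, H 2.667, O 1.333
Multiplying each by 3 gives whole numbers: C 3.00, H 8.00, O 4.00
Empirical formula: C3H8O4
Empirical-formula mass = 108.09 g/mol; 108 ÷ 108.09 ≈ 1, so the molecular formula is C3H8O4.

C3H8O4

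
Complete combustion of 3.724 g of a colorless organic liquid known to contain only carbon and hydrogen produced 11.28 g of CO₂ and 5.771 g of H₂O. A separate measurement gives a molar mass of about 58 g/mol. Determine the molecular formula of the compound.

mol C = 11.28 g CO₂ ÷ 44.009 g/mol = 0.25631 mol
mol H = 2 × 5.771 g H₂O ÷ 18.015 g/mol = 0.64069 mol
Divide by the smallest (0.25631 mol): C 1.000, H 2.500
Multiplying each by 2 gives whole numbers: C 2.00, H 5.00
Empirical formula: C2H5
Empirical-formula mass = 29.06 g/mol; 58 ÷ 29.06 ≈ 2, so the molecular formula is C4H10.

C4H10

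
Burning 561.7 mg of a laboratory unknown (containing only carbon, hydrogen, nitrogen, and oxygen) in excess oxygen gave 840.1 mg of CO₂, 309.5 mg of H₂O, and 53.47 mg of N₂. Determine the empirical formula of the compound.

C5H9NO4

mol C = 0.8401 g CO₂ ÷ 44.009 g/mol = 0.019089 mol
mol H = 2 × 0.3095 g H₂O ÷ 18.015 g/mol = 0.034360 mol
mol N = 2 × 0.05347 g N₂ ÷ 28.014 g/mol = 0.0038174 mol
mass O = 0.5617 − (0.22928 + 0.034635 + 0.053470) = 0.24431 g → mol O = 0.24431 ÷ 15.999 = 0.015271 mol
Divide by the smallest (0.0038174 mol): C 5.001, H 9.001, N 1.000, O 4.000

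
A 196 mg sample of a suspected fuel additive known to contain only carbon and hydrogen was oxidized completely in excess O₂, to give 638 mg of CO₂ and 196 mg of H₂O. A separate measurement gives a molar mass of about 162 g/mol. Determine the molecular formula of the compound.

C12H18

mol C = 0.638 g CO₂ ÷ 44.009 g/mol = 0.01450 mol
mol H = 2 × 0.196 g H₂O ÷ 18.015 g/mol = 0.02176 mol
Divide by the smallest (0.01450 mol): C 1.000, H 1.501
Multiplying each by 2 gives whole numbers: C 2.00, H 3.00
Empirical formula: C2H3
Empirical-formula mass = 27.05 g/mol; 162 ÷ 27.05 ≈ 6, so the molecular formula is C12H18.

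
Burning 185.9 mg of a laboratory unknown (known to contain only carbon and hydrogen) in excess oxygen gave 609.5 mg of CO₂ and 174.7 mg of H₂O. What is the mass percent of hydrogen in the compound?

mol C = 0.6095 g CO₂ ÷ 44.009 g/mol = 0.013849 mol
mol H = 2 × 0.1747 g H₂O ÷ 18.015 g/mol = 0.019395 mol
mass % H = 0.019550 g ÷ 0.1859 g × 100%

10.52%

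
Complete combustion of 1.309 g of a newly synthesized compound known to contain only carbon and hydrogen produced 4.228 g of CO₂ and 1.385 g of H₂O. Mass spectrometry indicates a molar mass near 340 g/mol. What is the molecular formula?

C25H40

mol C = 4.228 g CO₂ ÷ 44.009 g/mol = 0.096071 mol
mol H = 2 × 1.385 g H₂O ÷ 18.015 g/mol = 0.15376 mol
Divide by the smallest (0.096071 mol): C 1.000, H 1.600
Multiplying each by 5 gives whole numbers: C 5.00, H 8.00
Empirical formula: C5H8
Empirical-formula mass = 68.12 g/mol; 340 ÷ 68.12 ≈ 5, so the molecular formula is C25H40.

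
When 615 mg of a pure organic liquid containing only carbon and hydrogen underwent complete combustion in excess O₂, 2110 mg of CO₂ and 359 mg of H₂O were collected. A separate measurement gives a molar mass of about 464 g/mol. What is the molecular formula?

C36H30

mol C = 2.11 g CO₂ ÷ 44.009 g/mol = 0.04794 mol
mol H = 2 × 0.359 g H₂O ÷ 18.015 g/mol = 0.03986 mol
Divide by the smallest (0.03986 mol): C 1.203, H 1.000
Multiplying each by 5 gives whole numbers: C 6.01, H 5.00
Empirical formula: C6H5
Empirical-formula mass = 77.11 g/mol; 464 ÷ 77.11 ≈ 6, so the molecular formula is C36H30.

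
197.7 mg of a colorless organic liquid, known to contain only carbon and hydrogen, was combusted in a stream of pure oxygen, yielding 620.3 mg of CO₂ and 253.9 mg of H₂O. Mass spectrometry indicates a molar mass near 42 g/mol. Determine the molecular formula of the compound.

C3H6

mol C = 0.6203 g CO₂ ÷ 44.009 g/mol = 0.014095 mol
mol H = 2 × 0.2539 g H₂O ÷ 18.015 g/mol = 0.028188 mol
Divide by the smallest (0.014095 mol): C 1.000, H 2.000
Empirical formula: CH2
Empirical-formula mass = 14.03 g/mol; 42 ÷ 14.03 ≈ 3, so the molecular formula is C3H6.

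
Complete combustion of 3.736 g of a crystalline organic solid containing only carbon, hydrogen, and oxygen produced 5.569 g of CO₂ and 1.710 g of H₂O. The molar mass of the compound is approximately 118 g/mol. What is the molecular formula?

C4H6O4

mol C = 5.569 g CO₂ ÷ 44.009 g/mol = 0.12654 mol
mol H = 2 × 1.710 g H₂O ÷ 18.015 g/mol = 0.18984 mol
mass O = 3.736 − (1.5199 + 0.19136) = 2.0247 g → mol O = 2.0247 ÷ 15.999 = 0.12655 mol
Divide by the smallest (0.12654 mol): C 1.000, H 1.500, O 1.000
Multiplying each by 2 gives whole numbers: C 2.00, H 3.00, O 2.00
Empirical formula: C2H3O2
Empirical-formula mass = 59.04 g/mol; 118 ÷ 59.04 ≈ 2, so the molecular formula is C4H6O4.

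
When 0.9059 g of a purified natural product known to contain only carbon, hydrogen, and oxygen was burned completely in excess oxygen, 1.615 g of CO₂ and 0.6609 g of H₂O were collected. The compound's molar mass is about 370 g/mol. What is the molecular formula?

mol C = 1.615 g CO₂ ÷ 44.009 g/mol = 0.036697 mol
mol H = 2 × 0.6609 g H₂O ÷ 18.015 g/mol = 0.073372 mol
mass O = 0.9059 − (0.44077 + 0.073959) = 0.39117 g → mol O = 0.39117 ÷ 15.999 = 0.024450 mol
Divide by the smallest (0.024450 mol): C 1.501, H 3.001, O 1.000
Multiplying each by 2 gives whole numbers: C 3.00, H 6.00, O 2.00
Empirical formula: C3H6O2
Empirical-formula mass = 74.08 g/mol; 370 ÷ 74.08 ≈ 5, so the molecular formula is C15H30O10.

C15H30O10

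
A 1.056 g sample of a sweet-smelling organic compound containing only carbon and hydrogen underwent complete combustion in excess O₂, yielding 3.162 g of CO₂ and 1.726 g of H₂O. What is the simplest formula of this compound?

C3H8

mol C = 3.162 g CO₂ ÷ 44.009 g/mol = 0.071849 mol
mol H = 2 × 1.726 g H₂O ÷ 18.015 g/mol = 0.19162 mol
Divide by the smallest (0.071849 mol): C 1.000, H 2.667
Multiplying each by 3 gives whole numbers: C 3.00, H 8.00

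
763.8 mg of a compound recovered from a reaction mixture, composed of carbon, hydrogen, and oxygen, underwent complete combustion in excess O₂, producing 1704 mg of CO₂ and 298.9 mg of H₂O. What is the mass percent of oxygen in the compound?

mol C = 1.704 g CO₂ ÷ 44.009 g/mol = 0.038719 mol
mol H = 2 × 0.2989 g H₂O ÷ 18.015 g/mol = 0.033183 mol
mass O = 0.7638 − (0.46506 + 0.033449) = 0.26529 g → mol O = 0.26529 ÷ 15.999 = 0.016582 mol
mass % O = 0.26529 g ÷ 0.7638 g × 100%

34.73%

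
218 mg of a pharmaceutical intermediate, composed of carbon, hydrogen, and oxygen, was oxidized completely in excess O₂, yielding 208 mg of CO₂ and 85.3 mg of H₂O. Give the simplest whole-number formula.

CH2O2

mol C = 0.208 g CO₂ ÷ 44.009 g/mol = 0.004726 mol
mol H = 2 × 0.0853 g H₂O ÷ 18.015 g/mol = 0.009470 mol
mass O = 0.218 − (0.05677 + 0.009546) = 0.1517 g → mol O = 0.1517 ÷ 15.999 = 0.009481 mol
Divide by the smallest (0.004726 mol): C 1.000, H 2.004, O 2.006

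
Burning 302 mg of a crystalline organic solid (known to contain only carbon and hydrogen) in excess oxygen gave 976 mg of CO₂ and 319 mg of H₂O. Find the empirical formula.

mol C = 0.976 g CO₂ ÷ 44.009 g/mol = 0.02218 mol
mol H = 2 × 0.319 g H₂O ÷ 18.015 g/mol = 0.03541 mol
Divide by the smallest (0.02218 mol): C 1.000, H 1.597
Multiplying each by 5 gives whole numbers: C 5.00, H 7.98

C5H8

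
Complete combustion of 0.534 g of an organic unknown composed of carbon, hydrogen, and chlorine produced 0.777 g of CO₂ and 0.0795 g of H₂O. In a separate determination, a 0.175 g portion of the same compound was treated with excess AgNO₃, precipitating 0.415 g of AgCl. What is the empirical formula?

mol C = 0.777 g CO₂ ÷ 44.009 g/mol = 0.01766 mol
mol H = 2 × 0.0795 g H₂O ÷ 18.015 g/mol = 0.008826 mol
From the AgCl data: mol Cl per gram of compound = (0.415 ÷ 143.318) ÷ 0.175 = 0.01655 mol/g, so in the 0.534 g combustion sample mol Cl = 0.008836 mol
Divide by the smallest (0.008826 mol): C 2.000, H 1.000, Cl 1.001

C2HCl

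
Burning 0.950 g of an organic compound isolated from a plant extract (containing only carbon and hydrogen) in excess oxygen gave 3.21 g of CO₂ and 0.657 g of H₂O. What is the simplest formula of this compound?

mol C = 3.21 g CO₂ ÷ 44.009 g/mol = 0.07294 mol
mol H = 2 × 0.657 g H₂O ÷ 18.015 g/mol = 0.07294 mol
Divide by the smallest (0.07294 mol): C 1.000, H 1.000

CH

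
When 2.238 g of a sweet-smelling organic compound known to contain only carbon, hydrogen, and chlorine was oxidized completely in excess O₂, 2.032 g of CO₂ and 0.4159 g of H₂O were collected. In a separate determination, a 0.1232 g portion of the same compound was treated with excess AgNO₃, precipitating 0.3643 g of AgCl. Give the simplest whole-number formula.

CHCl

mol C = 2.032 g CO₂ ÷ 44.009 g/mol = 0.046172 mol
mol H = 2 × 0.4159 g H₂O ÷ 18.015 g/mol = 0.046173 mol
From the AgCl data: mol Cl per gram of compound = (0.3643 ÷ 143.318) ÷ 0.1232 = 0.020632 mol/g, so in the 2.238 g combustion sample mol Cl = 0.046175 mol
Divide by the smallest (0.046172 mol): C 1.000, H 1.000, Cl 1.000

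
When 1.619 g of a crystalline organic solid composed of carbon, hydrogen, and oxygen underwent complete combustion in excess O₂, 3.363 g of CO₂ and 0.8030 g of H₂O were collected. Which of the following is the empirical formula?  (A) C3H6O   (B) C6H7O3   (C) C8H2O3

mol C = 3.363 g CO₂ ÷ 44.009 g/mol = 0.076416 mol
mol H = 2 × 0.8030 g H₂O ÷ 18.015 g/mol = 0.089148 mol
mass O = 1.619 − (0.91783 + 0.089861) = 0.61130 g → mol O = 0.61130 ÷ 15.999 = 0.038209 mol
Divide by the smallest (0.038209 mol): C 2.000, H 2.333, O 1.000
Multiplying each by 3 gives whole numbers: C 6.00, H 7.00, O 3.00

(B) C6H7O3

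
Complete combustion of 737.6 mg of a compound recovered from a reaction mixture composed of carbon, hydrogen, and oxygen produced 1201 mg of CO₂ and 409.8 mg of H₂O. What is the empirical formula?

mol C = 1.201 g CO₂ ÷ 44.009 g/mol = 0.027290 mol
mol H = 2 × 0.4098 g H₂O ÷ 18.015 g/mol = 0.045495 mol
mass O = 0.7376 − (0.32778 + 0.045859) = 0.36396 g → mol O = 0.36396 ÷ 15.999 = 0.022749 mol
Divide by the smallest (0.022749 mol): C 1.200, H 2.000, O 1.000
Multiplying each by 5 gives whole numbers: C 6.00, H 10.00, O 5.00

C6H10O5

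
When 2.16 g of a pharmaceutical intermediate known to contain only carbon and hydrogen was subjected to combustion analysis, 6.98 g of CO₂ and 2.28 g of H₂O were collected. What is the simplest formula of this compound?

C5H8

mol C = 6.98 g CO₂ ÷ 44.009 g/mol = 0.1586 mol
mol H = 2 × 2.28 g H₂O ÷ 18.015 g/mol = 0.2531 mol
Divide by the smallest (0.1586 mol): C 1.000, H 1.596
Multiplying each by 5 gives whole numbers: C 5.00, H 7.98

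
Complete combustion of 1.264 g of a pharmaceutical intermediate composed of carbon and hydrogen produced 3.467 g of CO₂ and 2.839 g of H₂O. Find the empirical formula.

mol C = 3.467 g CO₂ ÷ 44.009 g/mol = 0.078779 mol
mol H = 2 × 2.839 g H₂O ÷ 18.015 g/mol = 0.31518 mol
Divide by the smallest (0.078779 mol): C 1.000, H 4.001

CH4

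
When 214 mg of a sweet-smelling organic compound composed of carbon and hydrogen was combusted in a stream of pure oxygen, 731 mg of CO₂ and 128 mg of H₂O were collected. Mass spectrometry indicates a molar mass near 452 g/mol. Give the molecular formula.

mol C = 0.731 g CO₂ ÷ 44.009 g/mol = 0.01661 mol
mol H = 2 × 0.128 g H₂O ÷ 18.015 g/mol = 0.01421 mol
Divide by the smallest (0.01421 mol): C 1.169, H 1.000
Multiplying each by 6 gives whole numbers: C 7.01, H 6.00
Empirical formula: C7H6
Empirical-formula mass = 90.12 g/mol; 452 ÷ 90.12 ≈ 5, so the molecular formula is C35H30.

C35H30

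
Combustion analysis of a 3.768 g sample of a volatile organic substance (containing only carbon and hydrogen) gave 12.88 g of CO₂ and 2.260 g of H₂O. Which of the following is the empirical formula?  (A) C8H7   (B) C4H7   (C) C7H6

(C) C7H6

mol C = 12.88 g CO₂ ÷ 44.009 g/mol = 0.29267 mol
mol H = 2 × 2.260 g H₂O ÷ 18.015 g/mol = 0.25090 mol
Divide by the smallest (0.25090 mol): C 1.166, H 1.000
Multiplying each by 6 gives whole numbers: C 7.00, H 6.00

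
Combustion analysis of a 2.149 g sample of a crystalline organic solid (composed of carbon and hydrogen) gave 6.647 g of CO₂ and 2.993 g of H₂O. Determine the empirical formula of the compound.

C5H11

mol C = 6.647 g CO₂ ÷ 44.009 g/mol = 0.15104 mol
mol H = 2 × 2.993 g H₂O ÷ 18.015 g/mol = 0.33228 mol
Divide by the smallest (0.15104 mol): C 1.000, H 2.200
Multiplying each by 5 gives whole numbers: C 5.00, H 11.00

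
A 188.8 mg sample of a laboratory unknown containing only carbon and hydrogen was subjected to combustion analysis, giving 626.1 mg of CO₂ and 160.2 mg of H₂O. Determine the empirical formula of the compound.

mol C = 0.6261 g CO₂ ÷ 44.009 g/mol = 0.014227 mol
mol H = 2 × 0.1602 g H₂O ÷ 18.015 g/mol = 0.017785 mol
Divide by the smallest (0.014227 mol): C 1.000, H 1.250
Multiplying each by 4 gives whole numbers: C 4.00, H 5.00

C4H5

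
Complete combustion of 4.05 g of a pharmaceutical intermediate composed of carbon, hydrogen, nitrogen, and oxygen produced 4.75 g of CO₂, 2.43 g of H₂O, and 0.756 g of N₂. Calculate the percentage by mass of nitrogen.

mol C = 4.75 g CO₂ ÷ 44.009 g/mol = 0.1079 mol
mol H = 2 × 2.43 g H₂O ÷ 18.015 g/mol = 0.2698 mol
mol N = 2 × 0.756 g N₂ ÷ 28.014 g/mol = 0.05397 mol
mass O = 4.05 − (1.296 + 0.2719 + 0.7560) = 1.726 g → mol O = 1.726 ÷ 15.999 = 0.1079 mol
mass % N = 0.7560 g ÷ 4.05 g × 100%

18.7%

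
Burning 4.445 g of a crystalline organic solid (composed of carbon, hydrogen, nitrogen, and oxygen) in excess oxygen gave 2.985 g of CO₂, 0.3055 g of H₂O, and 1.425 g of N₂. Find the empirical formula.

mol C = 2.985 g CO₂ ÷ 44.009 g/mol = 0.067827 mol
mol H = 2 × 0.3055 g H₂O ÷ 18.015 g/mol = 0.033916 mol
mol N = 2 × 1.425 g N₂ ÷ 28.014 g/mol = 0.10173 mol
mass O = 4.445 − (0.81467 + 0.034188 + 1.4250) = 2.1711 g → mol O = 2.1711 ÷ 15.999 = 0.13570 mol
Divide by the smallest (0.033916 mol): C 2.000, H 1.000, N 3.000, O 4.001

C2HN3O4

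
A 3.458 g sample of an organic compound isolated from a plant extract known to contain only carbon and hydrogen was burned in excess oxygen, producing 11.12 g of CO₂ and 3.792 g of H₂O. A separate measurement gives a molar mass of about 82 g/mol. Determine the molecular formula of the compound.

mol C = 11.12 g CO₂ ÷ 44.009 g/mol = 0.25268 mol
mol H = 2 × 3.792 g H₂O ÷ 18.015 g/mol = 0.42098 mol
Divide by the smallest (0.25268 mol): C 1.000, H 1.666
Multiplying each by 3 gives whole numbers: C 3.00, H 5.00
Empirical formula: C3H5
Empirical-formula mass = 41.07 g/mol; 82 ÷ 41.07 ≈ 2, so the molecular formula is C6H10.

C6H10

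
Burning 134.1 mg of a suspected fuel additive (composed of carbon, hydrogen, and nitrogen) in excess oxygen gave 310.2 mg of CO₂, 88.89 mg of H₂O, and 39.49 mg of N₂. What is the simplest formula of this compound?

C5H7N2

mol C = 0.3102 g CO₂ ÷ 44.009 g/mol = 0.0070486 mol
mol H = 2 × 0.08889 g H₂O ÷ 18.015 g/mol = 0.0098684 mol
mol N = 2 × 0.03949 g N₂ ÷ 28.014 g/mol = 0.0028193 mol
Divide by the smallest (0.0028193 mol): C 2.500, H 3.500, N 1.000
Multiplying each by 2 gives whole numbers: C 5.00, H 7.00, N 2.00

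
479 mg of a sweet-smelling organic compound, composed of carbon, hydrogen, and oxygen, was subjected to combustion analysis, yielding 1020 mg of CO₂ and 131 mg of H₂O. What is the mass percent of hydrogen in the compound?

3.1%

mol C = 1.02 g CO₂ ÷ 44.009 g/mol = 0.02318 mol
mol H = 2 × 0.131 g H₂O ÷ 18.015 g/mol = 0.01454 mol
mass O = 0.479 − (0.2784 + 0.01466) = 0.1860 g → mol O = 0.1860 ÷ 15.999 = 0.01162 mol
mass % H = 0.01466 g ÷ 0.479 g × 100%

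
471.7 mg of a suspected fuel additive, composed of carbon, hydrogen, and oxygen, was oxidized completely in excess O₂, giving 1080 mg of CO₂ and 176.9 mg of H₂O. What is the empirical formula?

C5H4O2

mol C = 1.080 g CO₂ ÷ 44.009 g/mol = 0.024540 mol
mol H = 2 × 0.1769 g H₂O ÷ 18.015 g/mol = 0.019639 mol
mass O = 0.4717 − (0.29476 + 0.019796) = 0.15715 g → mol O = 0.15715 ÷ 15.999 = 0.0098224 mol
Divide by the smallest (0.0098224 mol): C 2.498, H 1.999, O 1.000
Multiplying each by 2 gives whole numbers: C 5.00, H 4.00, O 2.00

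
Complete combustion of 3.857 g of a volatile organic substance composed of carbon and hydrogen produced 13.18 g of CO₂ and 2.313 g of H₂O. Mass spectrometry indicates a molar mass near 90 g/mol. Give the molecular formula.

C7H6

mol C = 13.18 g CO₂ ÷ 44.009 g/mol = 0.29948 mol
mol H = 2 × 2.313 g H₂O ÷ 18.015 g/mol = 0.25679 mol
Divide by the smallest (0.25679 mol): C 1.166, H 1.000
Multiplying each by 6 gives whole numbers: C 7.00, H 6.00
Empirical formula: C7H6
Empirical-formula mass = 90.12 g/mol; 90 ÷ 90.12 ≈ 1, so the molecular formula is C7H6.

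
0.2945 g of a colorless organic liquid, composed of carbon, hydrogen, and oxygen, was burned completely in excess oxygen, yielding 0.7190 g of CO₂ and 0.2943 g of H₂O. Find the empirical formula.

mol C = 0.7190 g CO₂ ÷ 44.009 g/mol = 0.016338 mol
mol H = 2 × 0.2943 g H₂O ÷ 18.015 g/mol = 0.032673 mol
mass O = 0.2945 − (0.19623 + 0.032934) = 0.065335 g → mol O = 0.065335 ÷ 15.999 = 0.0040837 mol
Divide by the smallest (0.0040837 mol): C 4.001, H 8.001, O 1.000

C4H8O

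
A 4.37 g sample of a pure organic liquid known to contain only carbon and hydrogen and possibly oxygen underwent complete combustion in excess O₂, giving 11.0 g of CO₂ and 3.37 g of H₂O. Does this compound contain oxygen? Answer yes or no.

mol C = 11.0 g CO₂ ÷ 44.009 g/mol = 0.2499 mol
mol H = 2 × 3.37 g H₂O ÷ 18.015 g/mol = 0.3741 mol
C and H account for only 3.379 g of the 4.37 g sample; the remaining 0.9907 g must be oxygen.

yes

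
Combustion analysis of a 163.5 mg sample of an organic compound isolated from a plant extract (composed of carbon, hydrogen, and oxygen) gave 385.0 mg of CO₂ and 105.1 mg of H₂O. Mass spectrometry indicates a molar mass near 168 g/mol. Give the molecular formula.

mol C = 0.3850 g CO₂ ÷ 44.009 g/mol = 0.0087482 mol
mol H = 2 × 0.1051 g H₂O ÷ 18.015 g/mol = 0.011668 mol
mass O = 0.1635 − (0.10507 + 0.011761) = 0.046664 g → mol O = 0.046664 ÷ 15.999 = 0.0029167 mol
Divide by the smallest (0.0029167 mol): C 2.999, H 4.000, O 1.000
Empirical formula: C3H4O
Empirical-formula mass = 56.06 g/mol; 168 ÷ 56.06 ≈ 3, so the molecular formula is C9H12O3.

C9H12O3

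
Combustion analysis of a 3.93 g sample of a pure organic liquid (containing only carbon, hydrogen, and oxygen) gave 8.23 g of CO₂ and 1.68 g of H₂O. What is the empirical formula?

mol C = 8.23 g CO₂ ÷ 44.009 g/mol = 0.1870 mol
mol H = 2 × 1.68 g H₂O ÷ 18.015 g/mol = 0.1865 mol
mass O = 3.93 − (2.246 + 0.1880) = 1.496 g → mol O = 1.496 ÷ 15.999 = 0.09350 mol
Divide by the smallest (0.09350 mol): C 2.000, H 1.995, O 1.000

C2H2O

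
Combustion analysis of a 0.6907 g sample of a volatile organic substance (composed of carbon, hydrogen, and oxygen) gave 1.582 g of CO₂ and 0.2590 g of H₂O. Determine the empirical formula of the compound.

mol C = 1.582 g CO₂ ÷ 44.009 g/mol = 0.035947 mol
mol H = 2 × 0.2590 g H₂O ÷ 18.015 g/mol = 0.028754 mol
mass O = 0.6907 − (0.43176 + 0.028984) = 0.22995 g → mol O = 0.22995 ÷ 15.999 = 0.014373 mol
Divide by the smallest (0.014373 mol): C 2.501, H 2.001, O 1.000
Multiplying each by 2 gives whole numbers: C 5.00, H 4.00, O 2.00

C5H4O2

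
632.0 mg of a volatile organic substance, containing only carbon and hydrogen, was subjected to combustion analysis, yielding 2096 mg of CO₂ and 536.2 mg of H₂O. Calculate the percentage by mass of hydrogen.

mol C = 2.096 g CO₂ ÷ 44.009 g/mol = 0.047627 mol
mol H = 2 × 0.5362 g H₂O ÷ 18.015 g/mol = 0.059528 mol
mass % H = 0.060004 g ÷ 0.6320 g × 100%

9.49%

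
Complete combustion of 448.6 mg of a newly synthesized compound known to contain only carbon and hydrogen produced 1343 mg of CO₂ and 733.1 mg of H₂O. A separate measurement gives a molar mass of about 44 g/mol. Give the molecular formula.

C3H8

mol C = 1.343 g CO₂ ÷ 44.009 g/mol = 0.030516 mol
mol H = 2 × 0.7331 g H₂O ÷ 18.015 g/mol = 0.081388 mol
Divide by the smallest (0.030516 mol): C 1.000, H 2.667
Multiplying each by 3 gives whole numbers: C 3.00, H 8.00
Empirical formula: C3H8
Empirical-formula mass = 44.10 g/mol; 44 ÷ 44.10 ≈ 1, so the molecular formula is C3H8.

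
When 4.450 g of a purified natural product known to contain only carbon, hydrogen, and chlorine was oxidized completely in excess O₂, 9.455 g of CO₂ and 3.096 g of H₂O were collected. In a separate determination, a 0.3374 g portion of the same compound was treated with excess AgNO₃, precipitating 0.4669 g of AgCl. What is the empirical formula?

mol C = 9.455 g CO₂ ÷ 44.009 g/mol = 0.21484 mol
mol H = 2 × 3.096 g H₂O ÷ 18.015 g/mol = 0.34371 mol
From the AgCl data: mol Cl per gram of compound = (0.4669 ÷ 143.318) ÷ 0.3374 = 0.0096556 mol/g, so in the 4.450 g combustion sample mol Cl = 0.042967 mol
Divide by the smallest (0.042967 mol): C 5.000, H 7.999, Cl 1.000

C5H8Cl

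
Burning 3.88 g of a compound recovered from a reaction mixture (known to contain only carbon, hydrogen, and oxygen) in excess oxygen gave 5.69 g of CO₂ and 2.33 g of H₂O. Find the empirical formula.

mol C = 5.69 g CO₂ ÷ 44.009 g/mol = 0.1293 mol
mol H = 2 × 2.33 g H₂O ÷ 18.015 g/mol = 0.2587 mol
mass O = 3.88 − (1.553 + 0.2607) = 2.066 g → mol O = 2.066 ÷ 15.999 = 0.1292 mol
Divide by the smallest (0.1292 mol): C 1.001, H 2.003, O 1.000

CH2O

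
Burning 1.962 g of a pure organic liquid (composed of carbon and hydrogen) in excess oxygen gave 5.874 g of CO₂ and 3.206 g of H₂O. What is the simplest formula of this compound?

mol C = 5.874 g CO₂ ÷ 44.009 g/mol = 0.13347 mol
mol H = 2 × 3.206 g H₂O ÷ 18.015 g/mol = 0.35593 mol
Divide by the smallest (0.13347 mol): C 1.000, H 2.667
Multiplying each by 3 gives whole numbers: C 3.00, H 8.00

C3H8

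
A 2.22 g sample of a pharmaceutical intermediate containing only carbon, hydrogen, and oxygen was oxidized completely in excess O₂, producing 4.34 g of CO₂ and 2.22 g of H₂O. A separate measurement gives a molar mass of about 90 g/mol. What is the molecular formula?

mol C = 4.34 g CO₂ ÷ 44.009 g/mol = 0.09862 mol
mol H = 2 × 2.22 g H₂O ÷ 18.015 g/mol = 0.2465 mol
mass O = 2.22 − (1.184 + 0.2484) = 0.7871 g → mol O = 0.7871 ÷ 15.999 = 0.04920 mol
Divide by the smallest (0.04920 mol): C 2.005, H 5.010, O 1.000
Empirical formula: C2H5O
Empirical-formula mass = 45.06 g/mol; 90 ÷ 45.06 ≈ 2, so the molecular formula is C4H10O2.

C4H10O2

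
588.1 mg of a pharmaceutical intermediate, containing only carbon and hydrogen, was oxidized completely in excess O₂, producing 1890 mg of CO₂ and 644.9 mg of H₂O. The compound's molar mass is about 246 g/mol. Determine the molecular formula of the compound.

mol C = 1.890 g CO₂ ÷ 44.009 g/mol = 0.042946 mol
mol H = 2 × 0.6449 g H₂O ÷ 18.015 g/mol = 0.071596 mol
Divide by the smallest (0.042946 mol): C 1.000, H 1.667
Multiplying each by 3 gives whole numbers: C 3.00, H 5.00
Empirical formula: C3H5
Empirical-formula mass = 41.07 g/mol; 246 ÷ 41.07 ≈ 6, so the molecular formula is C18H30.

C18H30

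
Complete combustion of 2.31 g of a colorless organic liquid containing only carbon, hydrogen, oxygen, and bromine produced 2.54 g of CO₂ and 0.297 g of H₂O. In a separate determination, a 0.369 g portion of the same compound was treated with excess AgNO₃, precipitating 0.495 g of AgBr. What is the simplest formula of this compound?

C7H4Br2O2

mol C = 2.54 g CO₂ ÷ 44.009 g/mol = 0.05772 mol
mol H = 2 × 0.297 g H₂O ÷ 18.015 g/mol = 0.03297 mol
From the AgBr data: mol Br per gram of compound = (0.495 ÷ 187.772) ÷ 0.369 = 0.007144 mol/g, so in the 2.31 g combustion sample mol Br = 0.01650 mol
mass O = 2.31 − (0.6932 + 0.03324 + 1.319) = 0.2649 g → mol O = 0.2649 ÷ 15.999 = 0.01656 mol
Divide by the smallest (0.01650 mol): C 3.497, H 1.998, Br 1.000, O 1.003
Multiplying each by 2 gives whole numbers: C 6.99, H 4.00, Br 2.00, O 2.01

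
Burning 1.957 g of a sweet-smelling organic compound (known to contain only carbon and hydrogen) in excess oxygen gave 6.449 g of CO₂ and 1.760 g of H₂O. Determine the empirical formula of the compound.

C3H4

mol C = 6.449 g CO₂ ÷ 44.009 g/mol = 0.14654 mol
mol H = 2 × 1.760 g H₂O ÷ 18.015 g/mol = 0.19539 mol
Divide by the smallest (0.14654 mol): C 1.000, H 1.333
Multiplying each by 3 gives whole numbers: C 3.00, H 4.00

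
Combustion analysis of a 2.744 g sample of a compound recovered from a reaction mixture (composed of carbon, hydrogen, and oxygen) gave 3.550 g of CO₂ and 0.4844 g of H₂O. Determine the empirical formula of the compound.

mol C = 3.550 g CO₂ ÷ 44.009 g/mol = 0.080665 mol
mol H = 2 × 0.4844 g H₂O ÷ 18.015 g/mol = 0.053777 mol
mass O = 2.744 − (0.96887 + 0.054208) = 1.7209 g → mol O = 1.7209 ÷ 15.999 = 0.10756 mol
Divide by the smallest (0.053777 mol): C 1.500, H 1.000, O 2.000
Multiplying each by 2 gives whole numbers: C 3.00, H 2.00, O 4.00

C3H2O4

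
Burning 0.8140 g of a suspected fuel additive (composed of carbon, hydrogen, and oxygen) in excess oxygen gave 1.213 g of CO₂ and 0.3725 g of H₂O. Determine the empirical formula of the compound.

C2H3O2

mol C = 1.213 g CO₂ ÷ 44.009 g/mol = 0.027563 mol
mol H = 2 × 0.3725 g H₂O ÷ 18.015 g/mol = 0.041354 mol
mass O = 0.8140 − (0.33105 + 0.041685) = 0.44126 g → mol O = 0.44126 ÷ 15.999 = 0.027581 mol
Divide by the smallest (0.027563 mol): C 1.000, H 1.500, O 1.001
Multiplying each by 2 gives whole numbers: C 2.00, H 3.00, O 2.00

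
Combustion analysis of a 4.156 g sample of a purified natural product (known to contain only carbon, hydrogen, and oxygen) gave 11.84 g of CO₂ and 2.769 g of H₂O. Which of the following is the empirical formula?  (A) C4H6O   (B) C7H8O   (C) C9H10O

(B) C7H8O

mol C = 11.84 g CO₂ ÷ 44.009 g/mol = 0.26904 mol
mol H = 2 × 2.769 g H₂O ÷ 18.015 g/mol = 0.30741 mol
mass O = 4.156 − (3.2314 + 0.30987) = 0.61474 g → mol O = 0.61474 ÷ 15.999 = 0.038424 mol
Divide by the smallest (0.038424 mol): C 7.002, H 8.001, O 1.000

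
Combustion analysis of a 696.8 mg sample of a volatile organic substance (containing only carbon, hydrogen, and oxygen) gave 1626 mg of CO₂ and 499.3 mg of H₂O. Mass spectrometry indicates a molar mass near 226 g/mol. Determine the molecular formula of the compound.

mol C = 1.626 g CO₂ ÷ 44.009 g/mol = 0.036947 mol
mol H = 2 × 0.4993 g H₂O ÷ 18.015 g/mol = 0.055432 mol
mass O = 0.6968 − (0.44377 + 0.055875) = 0.19715 g → mol O = 0.19715 ÷ 15.999 = 0.012323 mol
Divide by the smallest (0.012323 mol): C 2.998, H 4.498, O 1.000
Multiplying each by 2 gives whole numbers: C 6.00, H 9.00, O 2.00
Empirical formula: C6H9O2
Empirical-formula mass = 113.14 g/mol; 226 ÷ 113.14 ≈ 2, so the molecular formula is C12H18O4.

C12H18O4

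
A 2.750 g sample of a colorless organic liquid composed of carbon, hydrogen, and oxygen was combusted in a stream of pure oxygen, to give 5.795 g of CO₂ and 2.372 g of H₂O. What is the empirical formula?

C7H14O3

mol C = 5.795 g CO₂ ÷ 44.009 g/mol = 0.13168 mol
mol H = 2 × 2.372 g H₂O ÷ 18.015 g/mol = 0.26334 mol
mass O = 2.750 − (1.5816 + 0.26544) = 0.90298 g → mol O = 0.90298 ÷ 15.999 = 0.056440 mol
Divide by the smallest (0.056440 mol): C 2.333, H 4.666, O 1.000
Multiplying each by 3 gives whole numbers: C 7.00, H 14.00, O 3.00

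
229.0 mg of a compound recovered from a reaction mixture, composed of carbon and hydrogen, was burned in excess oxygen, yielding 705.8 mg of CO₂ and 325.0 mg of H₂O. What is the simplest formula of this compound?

C4H9

mol C = 0.7058 g CO₂ ÷ 44.009 g/mol = 0.016038 mol
mol H = 2 × 0.3250 g H₂O ÷ 18.015 g/mol = 0.036081 mol
Divide by the smallest (0.016038 mol): C 1.000, H 2.250
Multiplying each by 4 gives whole numbers: C 4.00, H 9.00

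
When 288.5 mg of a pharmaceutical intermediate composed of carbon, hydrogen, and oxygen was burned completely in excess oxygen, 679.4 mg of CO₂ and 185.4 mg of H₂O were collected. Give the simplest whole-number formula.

C3H4O

mol C = 0.6794 g CO₂ ÷ 44.009 g/mol = 0.015438 mol
mol H = 2 × 0.1854 g H₂O ÷ 18.015 g/mol = 0.020583 mol
mass O = 0.2885 − (0.18542 + 0.020748) = 0.082330 g → mol O = 0.082330 ÷ 15.999 = 0.0051459 mol
Divide by the smallest (0.0051459 mol): C 3.000, H 4.000, O 1.000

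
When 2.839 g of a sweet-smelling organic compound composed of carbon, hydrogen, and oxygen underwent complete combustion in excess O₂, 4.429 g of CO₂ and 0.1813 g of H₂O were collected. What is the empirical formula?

C5HO5

mol C = 4.429 g CO₂ ÷ 44.009 g/mol = 0.10064 mol
mol H = 2 × 0.1813 g H₂O ÷ 18.015 g/mol = 0.020128 mol
mass O = 2.839 − (1.2088 + 0.020289) = 1.6099 g → mol O = 1.6099 ÷ 15.999 = 0.10063 mol
Divide by the smallest (0.020128 mol): C 5.000, H 1.000, O 4.999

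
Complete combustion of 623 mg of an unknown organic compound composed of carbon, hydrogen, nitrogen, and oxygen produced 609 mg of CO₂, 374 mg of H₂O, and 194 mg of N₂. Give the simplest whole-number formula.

CH3NO

mol C = 0.609 g CO₂ ÷ 44.009 g/mol = 0.01384 mol
mol H = 2 × 0.374 g H₂O ÷ 18.015 g/mol = 0.04152 mol
mol N = 2 × 0.194 g N₂ ÷ 28.014 g/mol = 0.01385 mol
mass O = 0.623 − (0.1662 + 0.04185 + 0.1940) = 0.2209 g → mol O = 0.2209 ÷ 15.999 = 0.01381 mol
Divide by the smallest (0.01381 mol): C 1.002, H 3.007, N 1.003, O 1.000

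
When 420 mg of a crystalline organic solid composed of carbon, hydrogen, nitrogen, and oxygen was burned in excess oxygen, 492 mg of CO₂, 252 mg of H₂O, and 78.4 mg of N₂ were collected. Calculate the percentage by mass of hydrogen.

6.7%

mol C = 0.492 g CO₂ ÷ 44.009 g/mol = 0.01118 mol
mol H = 2 × 0.252 g H₂O ÷ 18.015 g/mol = 0.02798 mol
mol N = 2 × 0.0784 g N₂ ÷ 28.014 g/mol = 0.005597 mol
mass O = 0.420 − (0.1343 + 0.02820 + 0.07840) = 0.1791 g → mol O = 0.1791 ÷ 15.999 = 0.01120 mol
mass % H = 0.02820 g ÷ 0.420 g × 100%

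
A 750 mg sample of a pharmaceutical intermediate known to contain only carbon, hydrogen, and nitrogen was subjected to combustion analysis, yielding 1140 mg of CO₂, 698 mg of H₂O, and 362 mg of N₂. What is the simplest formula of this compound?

CH3N

mol C = 1.14 g CO₂ ÷ 44.009 g/mol = 0.02590 mol
mol H = 2 × 0.698 g H₂O ÷ 18.015 g/mol = 0.07749 mol
mol N = 2 × 0.362 g N₂ ÷ 28.014 g/mol = 0.02584 mol
Divide by the smallest (0.02584 mol): C 1.002, H 2.998, N 1.000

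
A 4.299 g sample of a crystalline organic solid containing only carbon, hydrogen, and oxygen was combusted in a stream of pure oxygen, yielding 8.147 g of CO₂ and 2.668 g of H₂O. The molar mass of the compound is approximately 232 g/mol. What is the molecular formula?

mol C = 8.147 g CO₂ ÷ 44.009 g/mol = 0.18512 mol
mol H = 2 × 2.668 g H₂O ÷ 18.015 g/mol = 0.29620 mol
mass O = 4.299 − (2.2235 + 0.29857) = 1.7769 g → mol O = 1.7769 ÷ 15.999 = 0.11107 mol
Divide by the smallest (0.11107 mol): C 1.667, H 2.667, O 1.000
Multiplying each by 3 gives whole numbers: C 5.00, H 8.00, O 3.00
Empirical formula: C5H8O3
Empirical-formula mass = 116.12 g/mol; 232 ÷ 116.12 ≈ 2, so the molecular formula is C10H16O6.

C10H16O6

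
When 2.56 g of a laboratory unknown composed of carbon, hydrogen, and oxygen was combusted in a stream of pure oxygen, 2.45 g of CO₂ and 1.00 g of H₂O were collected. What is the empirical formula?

mol C = 2.45 g CO₂ ÷ 44.009 g/mol = 0.05567 mol
mol H = 2 × 1.00 g H₂O ÷ 18.015 g/mol = 0.1110 mol
mass O = 2.56 − (0.6687 + 0.1119) = 1.779 g → mol O = 1.779 ÷ 15.999 = 0.1112 mol
Divide by the smallest (0.05567 mol): C 1.000, H 1.994, O 1.998

CH2O2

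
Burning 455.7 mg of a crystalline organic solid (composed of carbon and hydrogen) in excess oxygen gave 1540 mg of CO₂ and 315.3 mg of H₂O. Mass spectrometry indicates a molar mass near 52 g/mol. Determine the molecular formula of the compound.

C4H4

mol C = 1.540 g CO₂ ÷ 44.009 g/mol = 0.034993 mol
mol H = 2 × 0.3153 g H₂O ÷ 18.015 g/mol = 0.035004 mol
Divide by the smallest (0.034993 mol): C 1.000, H 1.000
Empirical formula: CH
Empirical-formula mass = 13.02 g/mol; 52 ÷ 13.02 ≈ 4, so the molecular formula is C4H4.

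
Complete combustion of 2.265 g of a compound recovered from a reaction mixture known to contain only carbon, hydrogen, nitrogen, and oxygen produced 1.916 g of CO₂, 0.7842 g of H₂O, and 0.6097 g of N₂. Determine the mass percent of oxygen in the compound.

mol C = 1.916 g CO₂ ÷ 44.009 g/mol = 0.043537 mol
mol H = 2 × 0.7842 g H₂O ÷ 18.015 g/mol = 0.087061 mol
mol N = 2 × 0.6097 g N₂ ÷ 28.014 g/mol = 0.043528 mol
mass O = 2.265 − (0.52292 + 0.087757 + 0.60970) = 1.0446 g → mol O = 1.0446 ÷ 15.999 = 0.065293 mol
mass % O = 1.0446 g ÷ 2.265 g × 100%

46.12%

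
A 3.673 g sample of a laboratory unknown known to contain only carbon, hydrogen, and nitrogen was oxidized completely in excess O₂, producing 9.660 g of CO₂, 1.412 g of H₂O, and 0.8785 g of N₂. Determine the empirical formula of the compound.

mol C = 9.660 g CO₂ ÷ 44.009 g/mol = 0.21950 mol
mol H = 2 × 1.412 g H₂O ÷ 18.015 g/mol = 0.15676 mol
mol N = 2 × 0.8785 g N₂ ÷ 28.014 g/mol = 0.062719 mol
Divide by the smallest (0.062719 mol): C 3.500, H 2.499, N 1.000
Multiplying each by 2 gives whole numbers: C 7.00, H 5.00, N 2.00

C7H5N2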